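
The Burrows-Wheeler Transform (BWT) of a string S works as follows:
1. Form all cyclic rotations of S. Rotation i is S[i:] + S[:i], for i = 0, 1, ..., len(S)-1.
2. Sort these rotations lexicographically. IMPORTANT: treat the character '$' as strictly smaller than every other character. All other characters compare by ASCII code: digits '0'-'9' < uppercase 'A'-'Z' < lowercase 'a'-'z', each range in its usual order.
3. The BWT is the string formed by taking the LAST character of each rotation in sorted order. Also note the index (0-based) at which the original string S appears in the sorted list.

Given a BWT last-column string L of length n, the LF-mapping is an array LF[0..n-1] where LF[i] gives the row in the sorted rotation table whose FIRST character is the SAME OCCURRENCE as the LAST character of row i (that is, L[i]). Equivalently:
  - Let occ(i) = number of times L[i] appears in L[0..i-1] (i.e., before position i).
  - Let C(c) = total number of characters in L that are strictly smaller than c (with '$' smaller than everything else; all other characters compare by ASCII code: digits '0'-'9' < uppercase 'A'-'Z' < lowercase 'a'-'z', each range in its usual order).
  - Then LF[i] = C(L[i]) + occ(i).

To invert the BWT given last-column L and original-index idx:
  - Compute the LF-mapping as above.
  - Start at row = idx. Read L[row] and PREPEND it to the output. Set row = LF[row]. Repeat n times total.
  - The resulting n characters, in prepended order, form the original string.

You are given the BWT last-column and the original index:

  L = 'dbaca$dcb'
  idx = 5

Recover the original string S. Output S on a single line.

LF mapping: 7 3 1 5 2 0 8 6 4
Walk LF starting at row 5, prepending L[row]:
  step 1: row=5, L[5]='$', prepend. Next row=LF[5]=0
  step 2: row=0, L[0]='d', prepend. Next row=LF[0]=7
  step 3: row=7, L[7]='c', prepend. Next row=LF[7]=6
  step 4: row=6, L[6]='d', prepend. Next row=LF[6]=8
  step 5: row=8, L[8]='b', prepend. Next row=LF[8]=4
  step 6: row=4, L[4]='a', prepend. Next row=LF[4]=2
  step 7: row=2, L[2]='a', prepend. Next row=LF[2]=1
  step 8: row=1, L[1]='b', prepend. Next row=LF[1]=3
  step 9: row=3, L[3]='c', prepend. Next row=LF[3]=5
Reversed output: cbaabdcd$

Answer: cbaabdcd$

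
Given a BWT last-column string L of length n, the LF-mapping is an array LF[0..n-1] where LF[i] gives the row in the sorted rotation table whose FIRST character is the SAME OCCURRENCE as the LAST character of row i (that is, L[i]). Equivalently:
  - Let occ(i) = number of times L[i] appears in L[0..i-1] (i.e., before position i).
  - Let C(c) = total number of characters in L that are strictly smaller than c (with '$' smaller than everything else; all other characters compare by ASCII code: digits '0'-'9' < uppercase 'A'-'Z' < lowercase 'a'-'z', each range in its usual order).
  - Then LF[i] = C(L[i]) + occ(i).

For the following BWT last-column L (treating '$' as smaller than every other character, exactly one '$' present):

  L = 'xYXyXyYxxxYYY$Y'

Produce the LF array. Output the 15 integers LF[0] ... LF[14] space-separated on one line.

Answer: 9 3 1 13 2 14 4 10 11 12 5 6 7 0 8

Derivation:
Char counts: '$':1, 'X':2, 'Y':6, 'x':4, 'y':2
C (first-col start): C('$')=0, C('X')=1, C('Y')=3, C('x')=9, C('y')=13
L[0]='x': occ=0, LF[0]=C('x')+0=9+0=9
L[1]='Y': occ=0, LF[1]=C('Y')+0=3+0=3
L[2]='X': occ=0, LF[2]=C('X')+0=1+0=1
L[3]='y': occ=0, LF[3]=C('y')+0=13+0=13
L[4]='X': occ=1, LF[4]=C('X')+1=1+1=2
L[5]='y': occ=1, LF[5]=C('y')+1=13+1=14
L[6]='Y': occ=1, LF[6]=C('Y')+1=3+1=4
L[7]='x': occ=1, LF[7]=C('x')+1=9+1=10
L[8]='x': occ=2, LF[8]=C('x')+2=9+2=11
L[9]='x': occ=3, LF[9]=C('x')+3=9+3=12
L[10]='Y': occ=2, LF[10]=C('Y')+2=3+2=5
L[11]='Y': occ=3, LF[11]=C('Y')+3=3+3=6
L[12]='Y': occ=4, LF[12]=C('Y')+4=3+4=7
L[13]='$': occ=0, LF[13]=C('$')+0=0+0=0
L[14]='Y': occ=5, LF[14]=C('Y')+5=3+5=8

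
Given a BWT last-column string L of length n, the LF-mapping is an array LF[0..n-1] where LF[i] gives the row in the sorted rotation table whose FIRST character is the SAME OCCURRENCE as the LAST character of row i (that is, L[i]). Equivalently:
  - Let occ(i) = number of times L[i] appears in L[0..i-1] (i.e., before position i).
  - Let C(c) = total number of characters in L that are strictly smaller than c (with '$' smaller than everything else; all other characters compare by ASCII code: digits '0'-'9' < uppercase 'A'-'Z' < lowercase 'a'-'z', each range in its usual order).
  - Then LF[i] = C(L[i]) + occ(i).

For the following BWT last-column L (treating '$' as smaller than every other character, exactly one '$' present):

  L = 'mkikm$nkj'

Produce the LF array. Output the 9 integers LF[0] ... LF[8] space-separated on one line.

Answer: 6 3 1 4 7 0 8 5 2

Derivation:
Char counts: '$':1, 'i':1, 'j':1, 'k':3, 'm':2, 'n':1
C (first-col start): C('$')=0, C('i')=1, C('j')=2, C('k')=3, C('m')=6, C('n')=8
L[0]='m': occ=0, LF[0]=C('m')+0=6+0=6
L[1]='k': occ=0, LF[1]=C('k')+0=3+0=3
L[2]='i': occ=0, LF[2]=C('i')+0=1+0=1
L[3]='k': occ=1, LF[3]=C('k')+1=3+1=4
L[4]='m': occ=1, LF[4]=C('m')+1=6+1=7
L[5]='$': occ=0, LF[5]=C('$')+0=0+0=0
L[6]='n': occ=0, LF[6]=C('n')+0=8+0=8
L[7]='k': occ=2, LF[7]=C('k')+2=3+2=5
L[8]='j': occ=0, LF[8]=C('j')+0=2+0=2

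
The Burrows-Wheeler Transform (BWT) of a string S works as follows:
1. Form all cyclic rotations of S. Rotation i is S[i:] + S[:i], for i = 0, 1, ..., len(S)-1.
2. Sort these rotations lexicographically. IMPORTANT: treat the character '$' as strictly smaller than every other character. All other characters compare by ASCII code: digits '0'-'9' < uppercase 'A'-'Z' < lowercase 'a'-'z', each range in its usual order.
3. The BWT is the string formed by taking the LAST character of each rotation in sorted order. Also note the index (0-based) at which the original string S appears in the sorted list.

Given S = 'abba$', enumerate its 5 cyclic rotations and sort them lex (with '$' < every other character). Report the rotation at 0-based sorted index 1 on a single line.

Answer: a$abb

Derivation:
All 5 rotations (rotation i = S[i:]+S[:i]):
  rot[0] = abba$
  rot[1] = bba$a
  rot[2] = ba$ab
  rot[3] = a$abb
  rot[4] = $abba
Sorted (with $ < everything):
  sorted[0] = $abba
  sorted[1] = a$abb
  sorted[2] = abba$
  sorted[3] = ba$ab
  sorted[4] = bba$a
sorted[1] = a$abb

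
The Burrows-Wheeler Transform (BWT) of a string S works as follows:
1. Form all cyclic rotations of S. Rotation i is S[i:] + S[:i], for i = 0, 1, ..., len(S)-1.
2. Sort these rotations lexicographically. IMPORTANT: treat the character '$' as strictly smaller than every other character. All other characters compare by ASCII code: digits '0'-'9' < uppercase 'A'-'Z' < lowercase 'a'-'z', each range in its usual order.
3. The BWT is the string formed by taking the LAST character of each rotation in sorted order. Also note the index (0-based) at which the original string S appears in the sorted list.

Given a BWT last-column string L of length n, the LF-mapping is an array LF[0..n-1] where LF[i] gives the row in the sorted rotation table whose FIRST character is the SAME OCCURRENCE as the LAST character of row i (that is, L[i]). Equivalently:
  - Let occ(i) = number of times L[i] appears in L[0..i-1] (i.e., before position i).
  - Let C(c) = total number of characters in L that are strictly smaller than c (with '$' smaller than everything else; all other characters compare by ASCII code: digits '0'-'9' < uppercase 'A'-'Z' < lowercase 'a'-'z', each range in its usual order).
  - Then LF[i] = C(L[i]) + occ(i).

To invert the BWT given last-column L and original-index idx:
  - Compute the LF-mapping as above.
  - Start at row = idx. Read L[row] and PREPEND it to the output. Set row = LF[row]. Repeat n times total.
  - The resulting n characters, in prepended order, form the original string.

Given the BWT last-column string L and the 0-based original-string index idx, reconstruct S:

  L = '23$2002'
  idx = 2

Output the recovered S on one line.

Answer: 023022$

Derivation:
LF mapping: 3 6 0 4 1 2 5
Walk LF starting at row 2, prepending L[row]:
  step 1: row=2, L[2]='$', prepend. Next row=LF[2]=0
  step 2: row=0, L[0]='2', prepend. Next row=LF[0]=3
  step 3: row=3, L[3]='2', prepend. Next row=LF[3]=4
  step 4: row=4, L[4]='0', prepend. Next row=LF[4]=1
  step 5: row=1, L[1]='3', prepend. Next row=LF[1]=6
  step 6: row=6, L[6]='2', prepend. Next row=LF[6]=5
  step 7: row=5, L[5]='0', prepend. Next row=LF[5]=2
Reversed output: 023022$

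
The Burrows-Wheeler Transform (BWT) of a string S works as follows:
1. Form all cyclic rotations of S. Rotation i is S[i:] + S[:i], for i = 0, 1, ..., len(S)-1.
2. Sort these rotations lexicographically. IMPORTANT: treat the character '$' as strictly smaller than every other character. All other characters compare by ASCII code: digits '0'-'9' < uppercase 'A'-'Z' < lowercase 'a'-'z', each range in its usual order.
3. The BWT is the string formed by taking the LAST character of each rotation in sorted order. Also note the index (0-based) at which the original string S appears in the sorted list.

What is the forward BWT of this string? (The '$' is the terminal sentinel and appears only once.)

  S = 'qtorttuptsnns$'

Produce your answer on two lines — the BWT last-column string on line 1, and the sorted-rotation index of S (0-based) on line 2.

Answer: ssntu$ontqprtt
5

Derivation:
All 14 rotations (rotation i = S[i:]+S[:i]):
  rot[0] = qtorttuptsnns$
  rot[1] = torttuptsnns$q
  rot[2] = orttuptsnns$qt
  rot[3] = rttuptsnns$qto
  rot[4] = ttuptsnns$qtor
  rot[5] = tuptsnns$qtort
  rot[6] = uptsnns$qtortt
  rot[7] = ptsnns$qtorttu
  rot[8] = tsnns$qtorttup
  rot[9] = snns$qtorttupt
  rot[10] = nns$qtorttupts
  rot[11] = ns$qtorttuptsn
  rot[12] = s$qtorttuptsnn
  rot[13] = $qtorttuptsnns
Sorted (with $ < everything):
  sorted[0] = $qtorttuptsnns  (last char: 's')
  sorted[1] = nns$qtorttupts  (last char: 's')
  sorted[2] = ns$qtorttuptsn  (last char: 'n')
  sorted[3] = orttuptsnns$qt  (last char: 't')
  sorted[4] = ptsnns$qtorttu  (last char: 'u')
  sorted[5] = qtorttuptsnns$  (last char: '$')
  sorted[6] = rttuptsnns$qto  (last char: 'o')
  sorted[7] = s$qtorttuptsnn  (last char: 'n')
  sorted[8] = snns$qtorttupt  (last char: 't')
  sorted[9] = torttuptsnns$q  (last char: 'q')
  sorted[10] = tsnns$qtorttup  (last char: 'p')
  sorted[11] = ttuptsnns$qtor  (last char: 'r')
  sorted[12] = tuptsnns$qtort  (last char: 't')
  sorted[13] = uptsnns$qtortt  (last char: 't')
Last column: ssntu$ontqprtt
Original string S is at sorted index 5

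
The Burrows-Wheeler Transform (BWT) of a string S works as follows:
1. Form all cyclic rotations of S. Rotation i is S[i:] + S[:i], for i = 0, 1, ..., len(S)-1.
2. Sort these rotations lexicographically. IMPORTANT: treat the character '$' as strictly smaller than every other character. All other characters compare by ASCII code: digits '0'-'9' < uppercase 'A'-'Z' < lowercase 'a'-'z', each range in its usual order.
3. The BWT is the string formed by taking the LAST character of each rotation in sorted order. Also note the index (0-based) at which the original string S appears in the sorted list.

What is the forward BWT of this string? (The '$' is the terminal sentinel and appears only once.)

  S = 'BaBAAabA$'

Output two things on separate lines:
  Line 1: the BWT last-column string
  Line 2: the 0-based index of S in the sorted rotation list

Answer: AbBAa$BAa
5

Derivation:
All 9 rotations (rotation i = S[i:]+S[:i]):
  rot[0] = BaBAAabA$
  rot[1] = aBAAabA$B
  rot[2] = BAAabA$Ba
  rot[3] = AAabA$BaB
  rot[4] = AabA$BaBA
  rot[5] = abA$BaBAA
  rot[6] = bA$BaBAAa
  rot[7] = A$BaBAAab
  rot[8] = $BaBAAabA
Sorted (with $ < everything):
  sorted[0] = $BaBAAabA  (last char: 'A')
  sorted[1] = A$BaBAAab  (last char: 'b')
  sorted[2] = AAabA$BaB  (last char: 'B')
  sorted[3] = AabA$BaBA  (last char: 'A')
  sorted[4] = BAAabA$Ba  (last char: 'a')
  sorted[5] = BaBAAabA$  (last char: '$')
  sorted[6] = aBAAabA$B  (last char: 'B')
  sorted[7] = abA$BaBAA  (last char: 'A')
  sorted[8] = bA$BaBAAa  (last char: 'a')
Last column: AbBAa$BAa
Original string S is at sorted index 5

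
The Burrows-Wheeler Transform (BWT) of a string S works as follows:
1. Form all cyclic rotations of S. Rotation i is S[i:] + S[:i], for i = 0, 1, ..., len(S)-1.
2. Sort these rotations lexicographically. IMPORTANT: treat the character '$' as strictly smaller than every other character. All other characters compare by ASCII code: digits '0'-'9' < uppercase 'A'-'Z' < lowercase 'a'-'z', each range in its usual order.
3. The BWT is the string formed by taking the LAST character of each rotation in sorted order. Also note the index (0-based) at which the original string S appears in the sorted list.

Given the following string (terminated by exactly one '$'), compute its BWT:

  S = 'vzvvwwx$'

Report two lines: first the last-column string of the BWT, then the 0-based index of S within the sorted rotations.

All 8 rotations (rotation i = S[i:]+S[:i]):
  rot[0] = vzvvwwx$
  rot[1] = zvvwwx$v
  rot[2] = vvwwx$vz
  rot[3] = vwwx$vzv
  rot[4] = wwx$vzvv
  rot[5] = wx$vzvvw
  rot[6] = x$vzvvww
  rot[7] = $vzvvwwx
Sorted (with $ < everything):
  sorted[0] = $vzvvwwx  (last char: 'x')
  sorted[1] = vvwwx$vz  (last char: 'z')
  sorted[2] = vwwx$vzv  (last char: 'v')
  sorted[3] = vzvvwwx$  (last char: '$')
  sorted[4] = wwx$vzvv  (last char: 'v')
  sorted[5] = wx$vzvvw  (last char: 'w')
  sorted[6] = x$vzvvww  (last char: 'w')
  sorted[7] = zvvwwx$v  (last char: 'v')
Last column: xzv$vwwv
Original string S is at sorted index 3

Answer: xzv$vwwv
3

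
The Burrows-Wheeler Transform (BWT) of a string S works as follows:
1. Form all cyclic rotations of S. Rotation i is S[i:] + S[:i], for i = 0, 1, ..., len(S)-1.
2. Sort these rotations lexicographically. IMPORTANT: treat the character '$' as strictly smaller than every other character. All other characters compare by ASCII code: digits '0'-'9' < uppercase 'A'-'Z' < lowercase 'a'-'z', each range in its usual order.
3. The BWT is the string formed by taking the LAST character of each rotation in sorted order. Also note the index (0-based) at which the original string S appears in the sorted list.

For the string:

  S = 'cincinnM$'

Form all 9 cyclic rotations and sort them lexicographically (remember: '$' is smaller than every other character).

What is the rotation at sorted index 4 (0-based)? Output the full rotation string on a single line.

All 9 rotations (rotation i = S[i:]+S[:i]):
  rot[0] = cincinnM$
  rot[1] = incinnM$c
  rot[2] = ncinnM$ci
  rot[3] = cinnM$cin
  rot[4] = innM$cinc
  rot[5] = nnM$cinci
  rot[6] = nM$cincin
  rot[7] = M$cincinn
  rot[8] = $cincinnM
Sorted (with $ < everything):
  sorted[0] = $cincinnM
  sorted[1] = M$cincinn
  sorted[2] = cincinnM$
  sorted[3] = cinnM$cin
  sorted[4] = incinnM$c
  sorted[5] = innM$cinc
  sorted[6] = nM$cincin
  sorted[7] = ncinnM$ci
  sorted[8] = nnM$cinci
sorted[4] = incinnM$c

Answer: incinnM$c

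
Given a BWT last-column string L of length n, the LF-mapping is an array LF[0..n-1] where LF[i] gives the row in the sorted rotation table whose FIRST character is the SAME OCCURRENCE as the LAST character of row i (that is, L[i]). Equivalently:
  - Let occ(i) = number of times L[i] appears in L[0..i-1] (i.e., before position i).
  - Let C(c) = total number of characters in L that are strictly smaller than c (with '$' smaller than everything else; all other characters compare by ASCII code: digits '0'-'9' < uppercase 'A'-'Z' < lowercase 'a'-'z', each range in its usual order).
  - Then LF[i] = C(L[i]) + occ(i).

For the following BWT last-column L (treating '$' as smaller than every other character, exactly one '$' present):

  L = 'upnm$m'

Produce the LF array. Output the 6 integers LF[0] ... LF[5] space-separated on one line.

Answer: 5 4 3 1 0 2

Derivation:
Char counts: '$':1, 'm':2, 'n':1, 'p':1, 'u':1
C (first-col start): C('$')=0, C('m')=1, C('n')=3, C('p')=4, C('u')=5
L[0]='u': occ=0, LF[0]=C('u')+0=5+0=5
L[1]='p': occ=0, LF[1]=C('p')+0=4+0=4
L[2]='n': occ=0, LF[2]=C('n')+0=3+0=3
L[3]='m': occ=0, LF[3]=C('m')+0=1+0=1
L[4]='$': occ=0, LF[4]=C('$')+0=0+0=0
L[5]='m': occ=1, LF[5]=C('m')+1=1+1=2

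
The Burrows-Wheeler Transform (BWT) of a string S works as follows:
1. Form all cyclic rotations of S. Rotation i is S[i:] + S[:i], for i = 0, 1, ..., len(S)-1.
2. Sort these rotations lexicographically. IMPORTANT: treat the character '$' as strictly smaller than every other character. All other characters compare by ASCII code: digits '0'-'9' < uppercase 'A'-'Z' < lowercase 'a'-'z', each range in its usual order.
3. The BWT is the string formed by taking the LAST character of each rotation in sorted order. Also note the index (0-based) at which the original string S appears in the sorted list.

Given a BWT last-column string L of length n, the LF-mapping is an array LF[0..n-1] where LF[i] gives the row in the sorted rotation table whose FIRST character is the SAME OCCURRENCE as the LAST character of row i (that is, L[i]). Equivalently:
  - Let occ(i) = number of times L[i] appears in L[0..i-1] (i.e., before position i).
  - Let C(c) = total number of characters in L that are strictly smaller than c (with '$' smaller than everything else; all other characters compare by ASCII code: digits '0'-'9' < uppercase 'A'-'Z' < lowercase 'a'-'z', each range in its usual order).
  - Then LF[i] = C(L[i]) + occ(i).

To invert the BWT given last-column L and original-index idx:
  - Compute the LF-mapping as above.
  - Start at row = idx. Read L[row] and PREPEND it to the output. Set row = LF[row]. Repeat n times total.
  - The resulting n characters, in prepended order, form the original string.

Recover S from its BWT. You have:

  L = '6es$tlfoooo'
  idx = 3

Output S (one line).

LF mapping: 1 2 9 0 10 4 3 5 6 7 8
Walk LF starting at row 3, prepending L[row]:
  step 1: row=3, L[3]='$', prepend. Next row=LF[3]=0
  step 2: row=0, L[0]='6', prepend. Next row=LF[0]=1
  step 3: row=1, L[1]='e', prepend. Next row=LF[1]=2
  step 4: row=2, L[2]='s', prepend. Next row=LF[2]=9
  step 5: row=9, L[9]='o', prepend. Next row=LF[9]=7
  step 6: row=7, L[7]='o', prepend. Next row=LF[7]=5
  step 7: row=5, L[5]='l', prepend. Next row=LF[5]=4
  step 8: row=4, L[4]='t', prepend. Next row=LF[4]=10
  step 9: row=10, L[10]='o', prepend. Next row=LF[10]=8
  step 10: row=8, L[8]='o', prepend. Next row=LF[8]=6
  step 11: row=6, L[6]='f', prepend. Next row=LF[6]=3
Reversed output: footloose6$

Answer: footloose6$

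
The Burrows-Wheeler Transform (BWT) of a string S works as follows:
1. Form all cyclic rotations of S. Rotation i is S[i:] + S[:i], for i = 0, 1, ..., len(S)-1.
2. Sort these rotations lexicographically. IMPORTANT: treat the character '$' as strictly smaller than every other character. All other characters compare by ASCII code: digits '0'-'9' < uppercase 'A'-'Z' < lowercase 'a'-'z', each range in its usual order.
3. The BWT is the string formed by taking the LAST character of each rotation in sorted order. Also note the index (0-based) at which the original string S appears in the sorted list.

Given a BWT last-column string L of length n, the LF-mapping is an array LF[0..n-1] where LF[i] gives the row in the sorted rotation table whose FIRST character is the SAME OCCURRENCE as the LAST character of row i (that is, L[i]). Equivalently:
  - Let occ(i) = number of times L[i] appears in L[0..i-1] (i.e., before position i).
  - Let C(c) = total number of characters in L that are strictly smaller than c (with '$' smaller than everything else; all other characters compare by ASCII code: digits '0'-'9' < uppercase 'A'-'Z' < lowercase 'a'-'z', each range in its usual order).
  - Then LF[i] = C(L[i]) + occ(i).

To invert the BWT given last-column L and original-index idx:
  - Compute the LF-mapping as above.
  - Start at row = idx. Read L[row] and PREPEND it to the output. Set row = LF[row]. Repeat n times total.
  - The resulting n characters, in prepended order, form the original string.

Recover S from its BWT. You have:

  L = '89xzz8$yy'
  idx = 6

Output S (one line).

Answer: yzx8yz98$

Derivation:
LF mapping: 1 3 4 7 8 2 0 5 6
Walk LF starting at row 6, prepending L[row]:
  step 1: row=6, L[6]='$', prepend. Next row=LF[6]=0
  step 2: row=0, L[0]='8', prepend. Next row=LF[0]=1
  step 3: row=1, L[1]='9', prepend. Next row=LF[1]=3
  step 4: row=3, L[3]='z', prepend. Next row=LF[3]=7
  step 5: row=7, L[7]='y', prepend. Next row=LF[7]=5
  step 6: row=5, L[5]='8', prepend. Next row=LF[5]=2
  step 7: row=2, L[2]='x', prepend. Next row=LF[2]=4
  step 8: row=4, L[4]='z', prepend. Next row=LF[4]=8
  step 9: row=8, L[8]='y', prepend. Next row=LF[8]=6
Reversed output: yzx8yz98$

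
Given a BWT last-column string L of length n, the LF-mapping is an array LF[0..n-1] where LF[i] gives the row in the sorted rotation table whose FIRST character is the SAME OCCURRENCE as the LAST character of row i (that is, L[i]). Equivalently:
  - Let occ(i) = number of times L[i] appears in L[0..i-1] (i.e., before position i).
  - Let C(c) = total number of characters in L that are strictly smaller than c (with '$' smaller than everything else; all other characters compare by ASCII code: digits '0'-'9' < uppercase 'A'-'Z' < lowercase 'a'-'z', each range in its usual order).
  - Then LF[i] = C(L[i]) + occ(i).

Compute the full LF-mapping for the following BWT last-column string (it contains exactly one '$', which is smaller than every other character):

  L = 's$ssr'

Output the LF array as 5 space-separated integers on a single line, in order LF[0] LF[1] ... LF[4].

Char counts: '$':1, 'r':1, 's':3
C (first-col start): C('$')=0, C('r')=1, C('s')=2
L[0]='s': occ=0, LF[0]=C('s')+0=2+0=2
L[1]='$': occ=0, LF[1]=C('$')+0=0+0=0
L[2]='s': occ=1, LF[2]=C('s')+1=2+1=3
L[3]='s': occ=2, LF[3]=C('s')+2=2+2=4
L[4]='r': occ=0, LF[4]=C('r')+0=1+0=1

Answer: 2 0 3 4 1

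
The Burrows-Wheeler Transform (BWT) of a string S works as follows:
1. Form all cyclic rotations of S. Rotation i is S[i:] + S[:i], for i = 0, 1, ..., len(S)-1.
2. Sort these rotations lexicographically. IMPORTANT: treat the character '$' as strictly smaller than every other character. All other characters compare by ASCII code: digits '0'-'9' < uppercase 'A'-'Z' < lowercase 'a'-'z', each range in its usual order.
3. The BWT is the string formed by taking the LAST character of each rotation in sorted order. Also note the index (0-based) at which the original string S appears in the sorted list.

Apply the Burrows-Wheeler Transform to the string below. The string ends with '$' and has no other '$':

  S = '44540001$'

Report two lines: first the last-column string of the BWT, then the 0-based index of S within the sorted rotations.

All 9 rotations (rotation i = S[i:]+S[:i]):
  rot[0] = 44540001$
  rot[1] = 4540001$4
  rot[2] = 540001$44
  rot[3] = 40001$445
  rot[4] = 0001$4454
  rot[5] = 001$44540
  rot[6] = 01$445400
  rot[7] = 1$4454000
  rot[8] = $44540001
Sorted (with $ < everything):
  sorted[0] = $44540001  (last char: '1')
  sorted[1] = 0001$4454  (last char: '4')
  sorted[2] = 001$44540  (last char: '0')
  sorted[3] = 01$445400  (last char: '0')
  sorted[4] = 1$4454000  (last char: '0')
  sorted[5] = 40001$445  (last char: '5')
  sorted[6] = 44540001$  (last char: '$')
  sorted[7] = 4540001$4  (last char: '4')
  sorted[8] = 540001$44  (last char: '4')
Last column: 140005$44
Original string S is at sorted index 6

Answer: 140005$44
6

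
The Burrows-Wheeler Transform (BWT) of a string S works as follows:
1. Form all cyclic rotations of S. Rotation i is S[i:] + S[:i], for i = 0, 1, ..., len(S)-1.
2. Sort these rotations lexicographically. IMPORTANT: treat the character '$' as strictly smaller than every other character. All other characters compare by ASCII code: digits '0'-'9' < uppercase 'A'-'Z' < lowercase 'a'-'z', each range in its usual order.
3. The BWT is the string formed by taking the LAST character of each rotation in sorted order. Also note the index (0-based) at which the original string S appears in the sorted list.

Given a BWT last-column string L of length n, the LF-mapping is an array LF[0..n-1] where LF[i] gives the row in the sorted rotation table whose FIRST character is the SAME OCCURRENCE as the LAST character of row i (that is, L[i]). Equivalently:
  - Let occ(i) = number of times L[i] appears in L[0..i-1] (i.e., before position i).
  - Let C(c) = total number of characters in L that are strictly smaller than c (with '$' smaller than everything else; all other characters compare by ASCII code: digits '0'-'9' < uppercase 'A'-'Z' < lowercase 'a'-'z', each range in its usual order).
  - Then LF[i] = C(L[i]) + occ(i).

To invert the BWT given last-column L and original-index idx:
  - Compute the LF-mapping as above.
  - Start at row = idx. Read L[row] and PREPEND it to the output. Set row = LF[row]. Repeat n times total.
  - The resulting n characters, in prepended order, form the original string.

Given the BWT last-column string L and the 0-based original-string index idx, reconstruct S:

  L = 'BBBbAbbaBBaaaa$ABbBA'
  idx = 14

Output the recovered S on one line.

LF mapping: 4 5 6 16 1 17 18 11 7 8 12 13 14 15 0 2 9 19 10 3
Walk LF starting at row 14, prepending L[row]:
  step 1: row=14, L[14]='$', prepend. Next row=LF[14]=0
  step 2: row=0, L[0]='B', prepend. Next row=LF[0]=4
  step 3: row=4, L[4]='A', prepend. Next row=LF[4]=1
  step 4: row=1, L[1]='B', prepend. Next row=LF[1]=5
  step 5: row=5, L[5]='b', prepend. Next row=LF[5]=17
  step 6: row=17, L[17]='b', prepend. Next row=LF[17]=19
  step 7: row=19, L[19]='A', prepend. Next row=LF[19]=3
  step 8: row=3, L[3]='b', prepend. Next row=LF[3]=16
  step 9: row=16, L[16]='B', prepend. Next row=LF[16]=9
  step 10: row=9, L[9]='B', prepend. Next row=LF[9]=8
  step 11: row=8, L[8]='B', prepend. Next row=LF[8]=7
  step 12: row=7, L[7]='a', prepend. Next row=LF[7]=11
  step 13: row=11, L[11]='a', prepend. Next row=LF[11]=13
  step 14: row=13, L[13]='a', prepend. Next row=LF[13]=15
  step 15: row=15, L[15]='A', prepend. Next row=LF[15]=2
  step 16: row=2, L[2]='B', prepend. Next row=LF[2]=6
  step 17: row=6, L[6]='b', prepend. Next row=LF[6]=18
  step 18: row=18, L[18]='B', prepend. Next row=LF[18]=10
  step 19: row=10, L[10]='a', prepend. Next row=LF[10]=12
  step 20: row=12, L[12]='a', prepend. Next row=LF[12]=14
Reversed output: aaBbBAaaaBBBbAbbBAB$

Answer: aaBbBAaaaBBBbAbbBAB$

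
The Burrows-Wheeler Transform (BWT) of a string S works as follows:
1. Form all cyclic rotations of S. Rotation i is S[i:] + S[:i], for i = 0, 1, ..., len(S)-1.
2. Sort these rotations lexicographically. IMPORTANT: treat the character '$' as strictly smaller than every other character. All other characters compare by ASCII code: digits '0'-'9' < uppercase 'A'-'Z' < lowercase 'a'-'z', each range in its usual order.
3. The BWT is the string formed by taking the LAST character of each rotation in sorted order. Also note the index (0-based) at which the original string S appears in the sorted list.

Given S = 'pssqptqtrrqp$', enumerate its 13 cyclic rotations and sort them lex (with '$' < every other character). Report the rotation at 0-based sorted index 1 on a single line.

Answer: p$pssqptqtrrq

Derivation:
All 13 rotations (rotation i = S[i:]+S[:i]):
  rot[0] = pssqptqtrrqp$
  rot[1] = ssqptqtrrqp$p
  rot[2] = sqptqtrrqp$ps
  rot[3] = qptqtrrqp$pss
  rot[4] = ptqtrrqp$pssq
  rot[5] = tqtrrqp$pssqp
  rot[6] = qtrrqp$pssqpt
  rot[7] = trrqp$pssqptq
  rot[8] = rrqp$pssqptqt
  rot[9] = rqp$pssqptqtr
  rot[10] = qp$pssqptqtrr
  rot[11] = p$pssqptqtrrq
  rot[12] = $pssqptqtrrqp
Sorted (with $ < everything):
  sorted[0] = $pssqptqtrrqp
  sorted[1] = p$pssqptqtrrq
  sorted[2] = pssqptqtrrqp$
  sorted[3] = ptqtrrqp$pssq
  sorted[4] = qp$pssqptqtrr
  sorted[5] = qptqtrrqp$pss
  sorted[6] = qtrrqp$pssqpt
  sorted[7] = rqp$pssqptqtr
  sorted[8] = rrqp$pssqptqt
  sorted[9] = sqptqtrrqp$ps
  sorted[10] = ssqptqtrrqp$p
  sorted[11] = tqtrrqp$pssqp
  sorted[12] = trrqp$pssqptq
sorted[1] = p$pssqptqtrrq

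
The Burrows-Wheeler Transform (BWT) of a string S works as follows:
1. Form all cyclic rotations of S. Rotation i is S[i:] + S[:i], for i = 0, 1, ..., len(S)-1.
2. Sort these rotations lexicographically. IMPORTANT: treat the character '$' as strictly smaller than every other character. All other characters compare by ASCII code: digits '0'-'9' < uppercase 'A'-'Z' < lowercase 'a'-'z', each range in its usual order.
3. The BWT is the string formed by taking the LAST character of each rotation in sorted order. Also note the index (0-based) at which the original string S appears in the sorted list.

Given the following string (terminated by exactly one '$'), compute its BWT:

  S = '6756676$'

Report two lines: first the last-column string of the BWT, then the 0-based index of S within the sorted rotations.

All 8 rotations (rotation i = S[i:]+S[:i]):
  rot[0] = 6756676$
  rot[1] = 756676$6
  rot[2] = 56676$67
  rot[3] = 6676$675
  rot[4] = 676$6756
  rot[5] = 76$67566
  rot[6] = 6$675667
  rot[7] = $6756676
Sorted (with $ < everything):
  sorted[0] = $6756676  (last char: '6')
  sorted[1] = 56676$67  (last char: '7')
  sorted[2] = 6$675667  (last char: '7')
  sorted[3] = 6676$675  (last char: '5')
  sorted[4] = 6756676$  (last char: '$')
  sorted[5] = 676$6756  (last char: '6')
  sorted[6] = 756676$6  (last char: '6')
  sorted[7] = 76$67566  (last char: '6')
Last column: 6775$666
Original string S is at sorted index 4

Answer: 6775$666
4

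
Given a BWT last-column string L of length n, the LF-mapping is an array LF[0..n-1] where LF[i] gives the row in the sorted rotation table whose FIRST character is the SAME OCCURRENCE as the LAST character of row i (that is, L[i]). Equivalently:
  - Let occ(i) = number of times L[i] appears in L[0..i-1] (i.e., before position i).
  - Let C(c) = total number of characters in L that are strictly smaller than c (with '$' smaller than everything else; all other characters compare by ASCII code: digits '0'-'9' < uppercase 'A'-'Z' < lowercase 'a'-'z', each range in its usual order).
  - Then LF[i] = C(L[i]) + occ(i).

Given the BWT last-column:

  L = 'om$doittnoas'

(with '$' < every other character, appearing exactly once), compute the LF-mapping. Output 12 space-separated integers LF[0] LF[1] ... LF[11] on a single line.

Char counts: '$':1, 'a':1, 'd':1, 'i':1, 'm':1, 'n':1, 'o':3, 's':1, 't':2
C (first-col start): C('$')=0, C('a')=1, C('d')=2, C('i')=3, C('m')=4, C('n')=5, C('o')=6, C('s')=9, C('t')=10
L[0]='o': occ=0, LF[0]=C('o')+0=6+0=6
L[1]='m': occ=0, LF[1]=C('m')+0=4+0=4
L[2]='$': occ=0, LF[2]=C('$')+0=0+0=0
L[3]='d': occ=0, LF[3]=C('d')+0=2+0=2
L[4]='o': occ=1, LF[4]=C('o')+1=6+1=7
L[5]='i': occ=0, LF[5]=C('i')+0=3+0=3
L[6]='t': occ=0, LF[6]=C('t')+0=10+0=10
L[7]='t': occ=1, LF[7]=C('t')+1=10+1=11
L[8]='n': occ=0, LF[8]=C('n')+0=5+0=5
L[9]='o': occ=2, LF[9]=C('o')+2=6+2=8
L[10]='a': occ=0, LF[10]=C('a')+0=1+0=1
L[11]='s': occ=0, LF[11]=C('s')+0=9+0=9

Answer: 6 4 0 2 7 3 10 11 5 8 1 9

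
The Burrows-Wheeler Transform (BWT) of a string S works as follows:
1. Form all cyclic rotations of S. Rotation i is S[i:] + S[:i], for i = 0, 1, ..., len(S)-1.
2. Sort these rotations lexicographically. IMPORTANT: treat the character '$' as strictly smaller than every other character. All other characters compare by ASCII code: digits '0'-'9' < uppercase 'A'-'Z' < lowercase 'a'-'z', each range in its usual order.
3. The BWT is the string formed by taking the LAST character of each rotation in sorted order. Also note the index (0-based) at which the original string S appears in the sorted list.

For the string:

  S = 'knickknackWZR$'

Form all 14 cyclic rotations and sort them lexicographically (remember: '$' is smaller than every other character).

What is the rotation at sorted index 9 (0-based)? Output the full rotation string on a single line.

Answer: kknackWZR$knic

Derivation:
All 14 rotations (rotation i = S[i:]+S[:i]):
  rot[0] = knickknackWZR$
  rot[1] = nickknackWZR$k
  rot[2] = ickknackWZR$kn
  rot[3] = ckknackWZR$kni
  rot[4] = kknackWZR$knic
  rot[5] = knackWZR$knick
  rot[6] = nackWZR$knickk
  rot[7] = ackWZR$knickkn
  rot[8] = ckWZR$knickkna
  rot[9] = kWZR$knickknac
  rot[10] = WZR$knickknack
  rot[11] = ZR$knickknackW
  rot[12] = R$knickknackWZ
  rot[13] = $knickknackWZR
Sorted (with $ < everything):
  sorted[0] = $knickknackWZR
  sorted[1] = R$knickknackWZ
  sorted[2] = WZR$knickknack
  sorted[3] = ZR$knickknackW
  sorted[4] = ackWZR$knickkn
  sorted[5] = ckWZR$knickkna
  sorted[6] = ckknackWZR$kni
  sorted[7] = ickknackWZR$kn
  sorted[8] = kWZR$knickknac
  sorted[9] = kknackWZR$knic
  sorted[10] = knackWZR$knick
  sorted[11] = knickknackWZR$
  sorted[12] = nackWZR$knickk
  sorted[13] = nickknackWZR$k
sorted[9] = kknackWZR$knic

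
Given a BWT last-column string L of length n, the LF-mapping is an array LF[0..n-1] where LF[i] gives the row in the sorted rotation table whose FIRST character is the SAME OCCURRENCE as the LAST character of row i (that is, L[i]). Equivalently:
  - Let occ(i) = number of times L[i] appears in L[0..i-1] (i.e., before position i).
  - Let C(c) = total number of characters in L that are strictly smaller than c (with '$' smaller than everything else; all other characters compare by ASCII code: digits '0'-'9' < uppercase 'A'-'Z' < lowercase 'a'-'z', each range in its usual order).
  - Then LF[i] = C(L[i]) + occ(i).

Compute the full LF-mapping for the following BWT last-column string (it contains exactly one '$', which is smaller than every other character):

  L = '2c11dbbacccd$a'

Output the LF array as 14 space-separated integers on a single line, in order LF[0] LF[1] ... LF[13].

Answer: 3 8 1 2 12 6 7 4 9 10 11 13 0 5

Derivation:
Char counts: '$':1, '1':2, '2':1, 'a':2, 'b':2, 'c':4, 'd':2
C (first-col start): C('$')=0, C('1')=1, C('2')=3, C('a')=4, C('b')=6, C('c')=8, C('d')=12
L[0]='2': occ=0, LF[0]=C('2')+0=3+0=3
L[1]='c': occ=0, LF[1]=C('c')+0=8+0=8
L[2]='1': occ=0, LF[2]=C('1')+0=1+0=1
L[3]='1': occ=1, LF[3]=C('1')+1=1+1=2
L[4]='d': occ=0, LF[4]=C('d')+0=12+0=12
L[5]='b': occ=0, LF[5]=C('b')+0=6+0=6
L[6]='b': occ=1, LF[6]=C('b')+1=6+1=7
L[7]='a': occ=0, LF[7]=C('a')+0=4+0=4
L[8]='c': occ=1, LF[8]=C('c')+1=8+1=9
L[9]='c': occ=2, LF[9]=C('c')+2=8+2=10
L[10]='c': occ=3, LF[10]=C('c')+3=8+3=11
L[11]='d': occ=1, LF[11]=C('d')+1=12+1=13
L[12]='$': occ=0, LF[12]=C('$')+0=0+0=0
L[13]='a': occ=1, LF[13]=C('a')+1=4+1=5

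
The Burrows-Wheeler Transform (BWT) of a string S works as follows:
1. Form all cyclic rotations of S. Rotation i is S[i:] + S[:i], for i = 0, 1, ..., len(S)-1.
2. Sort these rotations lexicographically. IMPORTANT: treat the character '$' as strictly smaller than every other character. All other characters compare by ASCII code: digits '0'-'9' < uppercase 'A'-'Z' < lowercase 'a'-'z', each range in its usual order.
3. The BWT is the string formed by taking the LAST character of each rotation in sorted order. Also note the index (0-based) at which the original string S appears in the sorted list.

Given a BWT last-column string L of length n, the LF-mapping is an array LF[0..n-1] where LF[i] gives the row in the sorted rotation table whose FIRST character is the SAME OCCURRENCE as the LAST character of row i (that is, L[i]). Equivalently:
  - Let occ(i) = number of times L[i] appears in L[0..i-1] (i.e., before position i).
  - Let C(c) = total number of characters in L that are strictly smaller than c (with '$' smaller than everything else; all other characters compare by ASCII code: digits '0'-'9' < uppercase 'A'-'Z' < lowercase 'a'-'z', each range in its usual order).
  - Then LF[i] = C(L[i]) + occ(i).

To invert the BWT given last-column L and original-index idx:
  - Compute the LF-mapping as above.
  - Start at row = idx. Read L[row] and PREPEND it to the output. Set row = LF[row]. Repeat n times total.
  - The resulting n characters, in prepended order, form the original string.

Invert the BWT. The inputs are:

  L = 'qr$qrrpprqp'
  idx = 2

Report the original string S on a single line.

Answer: prpqrqprrq$

Derivation:
LF mapping: 4 7 0 5 8 9 1 2 10 6 3
Walk LF starting at row 2, prepending L[row]:
  step 1: row=2, L[2]='$', prepend. Next row=LF[2]=0
  step 2: row=0, L[0]='q', prepend. Next row=LF[0]=4
  step 3: row=4, L[4]='r', prepend. Next row=LF[4]=8
  step 4: row=8, L[8]='r', prepend. Next row=LF[8]=10
  step 5: row=10, L[10]='p', prepend. Next row=LF[10]=3
  step 6: row=3, L[3]='q', prepend. Next row=LF[3]=5
  step 7: row=5, L[5]='r', prepend. Next row=LF[5]=9
  step 8: row=9, L[9]='q', prepend. Next row=LF[9]=6
  step 9: row=6, L[6]='p', prepend. Next row=LF[6]=1
  step 10: row=1, L[1]='r', prepend. Next row=LF[1]=7
  step 11: row=7, L[7]='p', prepend. Next row=LF[7]=2
Reversed output: prpqrqprrq$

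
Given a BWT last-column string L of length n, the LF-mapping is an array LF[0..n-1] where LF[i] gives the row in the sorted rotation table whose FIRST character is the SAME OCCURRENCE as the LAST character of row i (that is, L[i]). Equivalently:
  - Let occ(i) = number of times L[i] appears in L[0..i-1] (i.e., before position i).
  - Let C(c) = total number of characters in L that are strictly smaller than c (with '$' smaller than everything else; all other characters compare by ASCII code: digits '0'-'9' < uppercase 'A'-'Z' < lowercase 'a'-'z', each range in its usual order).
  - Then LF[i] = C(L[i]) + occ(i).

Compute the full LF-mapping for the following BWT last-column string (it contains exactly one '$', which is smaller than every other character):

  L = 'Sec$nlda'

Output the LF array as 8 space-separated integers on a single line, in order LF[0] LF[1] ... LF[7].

Answer: 1 5 3 0 7 6 4 2

Derivation:
Char counts: '$':1, 'S':1, 'a':1, 'c':1, 'd':1, 'e':1, 'l':1, 'n':1
C (first-col start): C('$')=0, C('S')=1, C('a')=2, C('c')=3, C('d')=4, C('e')=5, C('l')=6, C('n')=7
L[0]='S': occ=0, LF[0]=C('S')+0=1+0=1
L[1]='e': occ=0, LF[1]=C('e')+0=5+0=5
L[2]='c': occ=0, LF[2]=C('c')+0=3+0=3
L[3]='$': occ=0, LF[3]=C('$')+0=0+0=0
L[4]='n': occ=0, LF[4]=C('n')+0=7+0=7
L[5]='l': occ=0, LF[5]=C('l')+0=6+0=6
L[6]='d': occ=0, LF[6]=C('d')+0=4+0=4
L[7]='a': occ=0, LF[7]=C('a')+0=2+0=2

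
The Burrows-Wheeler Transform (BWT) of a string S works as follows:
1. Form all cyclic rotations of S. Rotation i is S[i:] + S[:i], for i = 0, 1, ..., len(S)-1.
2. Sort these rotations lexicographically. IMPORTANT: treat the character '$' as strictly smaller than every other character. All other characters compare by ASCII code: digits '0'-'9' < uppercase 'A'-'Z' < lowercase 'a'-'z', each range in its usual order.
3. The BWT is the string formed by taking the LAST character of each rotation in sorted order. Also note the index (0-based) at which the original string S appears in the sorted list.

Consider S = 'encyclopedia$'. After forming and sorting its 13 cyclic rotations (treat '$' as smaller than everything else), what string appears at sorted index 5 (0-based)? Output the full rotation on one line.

All 13 rotations (rotation i = S[i:]+S[:i]):
  rot[0] = encyclopedia$
  rot[1] = ncyclopedia$e
  rot[2] = cyclopedia$en
  rot[3] = yclopedia$enc
  rot[4] = clopedia$ency
  rot[5] = lopedia$encyc
  rot[6] = opedia$encycl
  rot[7] = pedia$encyclo
  rot[8] = edia$encyclop
  rot[9] = dia$encyclope
  rot[10] = ia$encycloped
  rot[11] = a$encyclopedi
  rot[12] = $encyclopedia
Sorted (with $ < everything):
  sorted[0] = $encyclopedia
  sorted[1] = a$encyclopedi
  sorted[2] = clopedia$ency
  sorted[3] = cyclopedia$en
  sorted[4] = dia$encyclope
  sorted[5] = edia$encyclop
  sorted[6] = encyclopedia$
  sorted[7] = ia$encycloped
  sorted[8] = lopedia$encyc
  sorted[9] = ncyclopedia$e
  sorted[10] = opedia$encycl
  sorted[11] = pedia$encyclo
  sorted[12] = yclopedia$enc
sorted[5] = edia$encyclop

Answer: edia$encyclop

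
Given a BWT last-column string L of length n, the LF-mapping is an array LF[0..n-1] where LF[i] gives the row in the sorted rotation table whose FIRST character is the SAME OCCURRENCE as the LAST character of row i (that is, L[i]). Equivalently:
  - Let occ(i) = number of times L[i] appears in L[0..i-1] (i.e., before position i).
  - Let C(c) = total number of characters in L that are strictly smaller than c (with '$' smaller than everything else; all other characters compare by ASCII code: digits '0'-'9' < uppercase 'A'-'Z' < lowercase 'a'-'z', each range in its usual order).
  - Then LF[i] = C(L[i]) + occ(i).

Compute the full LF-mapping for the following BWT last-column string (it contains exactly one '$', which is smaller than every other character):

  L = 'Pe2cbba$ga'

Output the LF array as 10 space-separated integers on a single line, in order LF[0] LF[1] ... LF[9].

Char counts: '$':1, '2':1, 'P':1, 'a':2, 'b':2, 'c':1, 'e':1, 'g':1
C (first-col start): C('$')=0, C('2')=1, C('P')=2, C('a')=3, C('b')=5, C('c')=7, C('e')=8, C('g')=9
L[0]='P': occ=0, LF[0]=C('P')+0=2+0=2
L[1]='e': occ=0, LF[1]=C('e')+0=8+0=8
L[2]='2': occ=0, LF[2]=C('2')+0=1+0=1
L[3]='c': occ=0, LF[3]=C('c')+0=7+0=7
L[4]='b': occ=0, LF[4]=C('b')+0=5+0=5
L[5]='b': occ=1, LF[5]=C('b')+1=5+1=6
L[6]='a': occ=0, LF[6]=C('a')+0=3+0=3
L[7]='$': occ=0, LF[7]=C('$')+0=0+0=0
L[8]='g': occ=0, LF[8]=C('g')+0=9+0=9
L[9]='a': occ=1, LF[9]=C('a')+1=3+1=4

Answer: 2 8 1 7 5 6 3 0 9 4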